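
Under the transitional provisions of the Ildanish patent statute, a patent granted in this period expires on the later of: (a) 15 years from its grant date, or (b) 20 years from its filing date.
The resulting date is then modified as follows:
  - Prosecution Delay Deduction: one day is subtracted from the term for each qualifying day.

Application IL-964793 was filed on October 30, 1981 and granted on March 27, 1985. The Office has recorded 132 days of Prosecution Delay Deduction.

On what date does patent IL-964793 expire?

2001-06-20

(a) grant + 15 years → 27 March 2000.
(b) filing + 20 years → 30 October 2001.
Later of the two: 30 October 2001.
Prosecution Delay Deduction: −132 days → 20 June 2001.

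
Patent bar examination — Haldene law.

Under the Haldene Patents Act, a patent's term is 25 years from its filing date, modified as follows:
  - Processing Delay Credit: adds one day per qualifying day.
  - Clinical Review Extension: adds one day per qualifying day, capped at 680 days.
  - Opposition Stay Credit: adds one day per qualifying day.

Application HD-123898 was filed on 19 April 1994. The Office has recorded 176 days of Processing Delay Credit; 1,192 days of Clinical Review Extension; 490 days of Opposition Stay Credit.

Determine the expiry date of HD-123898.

Base term: filing date + 25 years → 19 April 2019.
Processing Delay Credit: +176 days → 12 October 2019.
Clinical Review Extension: 1192 days claimed exceeds the 680-day cap, so +680 days → 22 August 2021.
Opposition Stay Credit: +490 days → 25 December 2022.

2022-12-25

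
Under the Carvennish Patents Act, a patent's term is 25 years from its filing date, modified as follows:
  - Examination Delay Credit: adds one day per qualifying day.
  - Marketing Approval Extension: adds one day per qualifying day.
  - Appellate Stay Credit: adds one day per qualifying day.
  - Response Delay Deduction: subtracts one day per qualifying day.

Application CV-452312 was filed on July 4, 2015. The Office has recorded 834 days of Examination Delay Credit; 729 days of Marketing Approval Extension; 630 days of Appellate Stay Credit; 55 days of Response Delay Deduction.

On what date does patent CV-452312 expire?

May 12, 2046

Base term: filing date + 25 years → 4 July 2040.
Examination Delay Credit: +834 days → 16 October 2042.
Marketing Approval Extension: +729 days → 14 October 2044.
Appellate Stay Credit: +630 days → 6 July 2046.
Response Delay Deduction: −55 days → 12 May 2046.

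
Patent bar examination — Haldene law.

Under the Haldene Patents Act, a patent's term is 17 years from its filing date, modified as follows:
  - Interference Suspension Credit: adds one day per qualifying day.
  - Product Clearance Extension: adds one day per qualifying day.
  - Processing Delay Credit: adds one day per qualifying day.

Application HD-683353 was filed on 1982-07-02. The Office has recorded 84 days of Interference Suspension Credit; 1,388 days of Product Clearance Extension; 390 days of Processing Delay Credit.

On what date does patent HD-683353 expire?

Base term: filing date + 17 years → 2 July 1999.
Interference Suspension Credit: +84 days → 24 September 1999.
Product Clearance Extension: +1388 days → 13 July 2003.
Processing Delay Credit: +390 days → 6 August 2004.

2004-08-06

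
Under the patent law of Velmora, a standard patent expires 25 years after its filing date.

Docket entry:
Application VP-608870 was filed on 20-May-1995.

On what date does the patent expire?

2020-05-20

Filing date + 25 years → 20 May 2020.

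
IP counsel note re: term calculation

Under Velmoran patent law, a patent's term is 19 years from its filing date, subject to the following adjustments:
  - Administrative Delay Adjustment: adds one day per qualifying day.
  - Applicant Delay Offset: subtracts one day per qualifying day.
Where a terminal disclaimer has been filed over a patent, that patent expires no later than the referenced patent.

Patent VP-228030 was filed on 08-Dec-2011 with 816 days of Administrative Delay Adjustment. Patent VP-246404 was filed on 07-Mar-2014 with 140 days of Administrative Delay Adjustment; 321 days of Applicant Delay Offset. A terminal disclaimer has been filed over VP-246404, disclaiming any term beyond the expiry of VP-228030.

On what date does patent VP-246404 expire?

Natural term of VP-246404:
  Base: filing + 19 years → 7 March 2033.
  Administrative Delay Adjustment: +140 days → 25 July 2033.
  Applicant Delay Offset: −321 days → 7 September 2032.
Expiry of referenced patent VP-228030:
  Base: filing + 19 years → 8 December 2030.
  Administrative Delay Adjustment: +816 days → 3 March 2033.
Terminal disclaimer: VP-246404 expires on the earlier of 7 September 2032 and 3 March 2033.

2032-09-07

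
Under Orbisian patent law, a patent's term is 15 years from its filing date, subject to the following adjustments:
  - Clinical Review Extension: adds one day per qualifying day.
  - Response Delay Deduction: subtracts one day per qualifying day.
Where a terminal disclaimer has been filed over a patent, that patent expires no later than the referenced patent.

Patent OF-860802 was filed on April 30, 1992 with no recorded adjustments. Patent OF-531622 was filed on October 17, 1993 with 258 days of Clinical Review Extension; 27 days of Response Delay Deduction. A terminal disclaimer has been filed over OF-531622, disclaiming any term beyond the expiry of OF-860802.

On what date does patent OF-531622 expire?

Natural term of OF-531622:
  Base: filing + 15 years → 17 October 2008.
  Clinical Review Extension: +258 days → 2 July 2009.
  Response Delay Deduction: −27 days → 5 June 2009.
Expiry of referenced patent OF-860802:
  Base: filing + 15 years → 30 April 2007.
Terminal disclaimer: OF-531622 expires on the earlier of 5 June 2009 and 30 April 2007.

2007-04-30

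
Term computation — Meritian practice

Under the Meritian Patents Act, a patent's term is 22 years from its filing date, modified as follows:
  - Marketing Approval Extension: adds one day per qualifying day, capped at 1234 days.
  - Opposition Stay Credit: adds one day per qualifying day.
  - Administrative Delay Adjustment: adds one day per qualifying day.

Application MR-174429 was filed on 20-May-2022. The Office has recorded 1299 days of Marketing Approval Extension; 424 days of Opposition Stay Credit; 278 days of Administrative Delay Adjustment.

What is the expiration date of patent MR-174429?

2049-09-07

Base term: filing date + 22 years → 20 May 2044.
Marketing Approval Extension: 1299 days claimed exceeds the 1234-day cap, so +1234 days → 6 October 2047.
Opposition Stay Credit: +424 days → 3 December 2048.
Administrative Delay Adjustment: +278 days → 7 September 2049.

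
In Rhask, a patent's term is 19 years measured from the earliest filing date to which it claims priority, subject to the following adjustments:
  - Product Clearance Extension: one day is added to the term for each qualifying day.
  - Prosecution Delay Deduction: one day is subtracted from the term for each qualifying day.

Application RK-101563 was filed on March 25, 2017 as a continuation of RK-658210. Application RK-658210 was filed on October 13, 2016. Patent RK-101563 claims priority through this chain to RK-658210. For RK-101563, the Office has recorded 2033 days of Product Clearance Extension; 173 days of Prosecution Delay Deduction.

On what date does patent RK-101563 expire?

Earliest priority filing: 13 October 2016.
Base term: 13 October 2016 + 19 years → 13 October 2035.
Product Clearance Extension: +2033 days → 7 May 2041.
Prosecution Delay Deduction: −173 days → 15 November 2040.

November 15, 2040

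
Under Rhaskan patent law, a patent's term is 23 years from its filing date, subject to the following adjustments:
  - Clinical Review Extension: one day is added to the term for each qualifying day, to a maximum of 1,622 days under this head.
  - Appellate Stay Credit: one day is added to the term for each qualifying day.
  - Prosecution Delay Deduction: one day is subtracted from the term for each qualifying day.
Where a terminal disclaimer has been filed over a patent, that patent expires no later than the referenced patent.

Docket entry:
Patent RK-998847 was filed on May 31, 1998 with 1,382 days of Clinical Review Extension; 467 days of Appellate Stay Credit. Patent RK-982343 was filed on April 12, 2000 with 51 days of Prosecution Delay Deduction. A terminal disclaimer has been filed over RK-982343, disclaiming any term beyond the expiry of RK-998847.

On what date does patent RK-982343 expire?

2023-02-20

Natural term of RK-982343:
  Base: filing + 23 years → 12 April 2023.
  Prosecution Delay Deduction: −51 days → 20 February 2023.
Expiry of referenced patent RK-998847:
  Base: filing + 23 years → 31 May 2021.
  Clinical Review Extension: 1382 days (within the 1622-day cap) → +1382 days → 13 March 2025.
  Appellate Stay Credit: +467 days → 23 June 2026.
Terminal disclaimer: RK-982343 expires on the earlier of 20 February 2023 and 23 June 2026.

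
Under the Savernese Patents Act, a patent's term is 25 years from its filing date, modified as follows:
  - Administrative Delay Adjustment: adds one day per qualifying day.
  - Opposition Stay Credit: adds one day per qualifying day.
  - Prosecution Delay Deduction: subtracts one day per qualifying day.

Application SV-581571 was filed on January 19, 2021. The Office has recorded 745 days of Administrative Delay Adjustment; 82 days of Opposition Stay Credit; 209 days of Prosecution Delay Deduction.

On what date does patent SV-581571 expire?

Base term: filing date + 25 years → 19 January 2046.
Administrative Delay Adjustment: +745 days → 3 February 2048.
Opposition Stay Credit: +82 days → 25 April 2048.
Prosecution Delay Deduction: −209 days → 29 September 2047.

September 29, 2047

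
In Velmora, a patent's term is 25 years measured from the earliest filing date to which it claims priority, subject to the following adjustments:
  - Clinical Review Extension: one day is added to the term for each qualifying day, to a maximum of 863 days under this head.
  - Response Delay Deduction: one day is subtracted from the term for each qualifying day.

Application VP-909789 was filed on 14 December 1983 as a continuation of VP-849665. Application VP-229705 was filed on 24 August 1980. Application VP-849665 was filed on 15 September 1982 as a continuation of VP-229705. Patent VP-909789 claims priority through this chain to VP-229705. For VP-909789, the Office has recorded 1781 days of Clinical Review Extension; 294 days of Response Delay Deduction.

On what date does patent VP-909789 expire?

2007-03-16

Earliest priority filing: 24 August 1980.
Base term: 24 August 1980 + 25 years → 24 August 2005.
Clinical Review Extension: 1781 days claimed exceeds the 863-day cap, so +863 days → 4 January 2008.
Response Delay Deduction: −294 days → 16 March 2007.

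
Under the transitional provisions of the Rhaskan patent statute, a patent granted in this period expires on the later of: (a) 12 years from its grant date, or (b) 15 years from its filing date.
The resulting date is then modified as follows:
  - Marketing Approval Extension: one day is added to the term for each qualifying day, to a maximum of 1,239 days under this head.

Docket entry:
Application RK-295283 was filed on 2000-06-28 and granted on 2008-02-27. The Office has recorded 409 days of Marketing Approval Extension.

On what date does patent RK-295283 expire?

(a) grant + 12 years → 27 February 2020.
(b) filing + 15 years → 28 June 2015.
Later of the two: 27 February 2020.
Marketing Approval Extension: 409 days (within the 1239-day cap) → +409 days → 11 April 2021.

2021-04-11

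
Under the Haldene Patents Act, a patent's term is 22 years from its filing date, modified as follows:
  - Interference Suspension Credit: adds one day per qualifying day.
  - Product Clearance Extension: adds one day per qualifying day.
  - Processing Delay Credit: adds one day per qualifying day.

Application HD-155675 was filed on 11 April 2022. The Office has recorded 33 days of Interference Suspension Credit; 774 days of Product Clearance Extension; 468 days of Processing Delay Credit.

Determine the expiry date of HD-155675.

Base term: filing date + 22 years → 11 April 2044.
Interference Suspension Credit: +33 days → 14 May 2044.
Product Clearance Extension: +774 days → 27 June 2046.
Processing Delay Credit: +468 days → 8 October 2047.

2047-10-08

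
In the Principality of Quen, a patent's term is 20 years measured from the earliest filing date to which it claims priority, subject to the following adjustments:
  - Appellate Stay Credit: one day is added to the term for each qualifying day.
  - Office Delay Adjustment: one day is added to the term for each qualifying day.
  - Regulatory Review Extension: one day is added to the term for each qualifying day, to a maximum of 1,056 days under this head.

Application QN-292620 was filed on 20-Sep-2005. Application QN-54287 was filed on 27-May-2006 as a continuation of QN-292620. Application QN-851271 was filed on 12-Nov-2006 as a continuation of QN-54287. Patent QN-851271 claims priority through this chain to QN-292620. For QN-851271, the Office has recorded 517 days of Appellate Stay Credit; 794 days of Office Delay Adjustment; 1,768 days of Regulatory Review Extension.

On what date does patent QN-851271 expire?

Earliest priority filing: 20 September 2005.
Base term: 20 September 2005 + 20 years → 20 September 2025.
Appellate Stay Credit: +517 days → 19 February 2027.
Office Delay Adjustment: +794 days → 23 April 2029.
Regulatory Review Extension: 1768 days claimed exceeds the 1056-day cap, so +1056 days → 14 March 2032.

2032-03-14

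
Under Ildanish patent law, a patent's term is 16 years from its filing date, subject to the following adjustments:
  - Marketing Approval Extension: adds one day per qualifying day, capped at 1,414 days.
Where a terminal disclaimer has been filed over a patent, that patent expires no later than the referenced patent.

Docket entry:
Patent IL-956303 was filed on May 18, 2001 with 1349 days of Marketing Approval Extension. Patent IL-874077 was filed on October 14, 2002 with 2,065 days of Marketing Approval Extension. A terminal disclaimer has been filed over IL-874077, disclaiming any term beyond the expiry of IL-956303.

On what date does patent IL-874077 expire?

Natural term of IL-874077:
  Base: filing + 16 years → 14 October 2018.
  Marketing Approval Extension: 2065 days claimed exceeds the 1414-day cap, so +1414 days → 28 August 2022.
Expiry of referenced patent IL-956303:
  Base: filing + 16 years → 18 May 2017.
  Marketing Approval Extension: 1349 days (within the 1414-day cap) → +1349 days → 26 January 2021.
Terminal disclaimer: IL-874077 expires on the earlier of 28 August 2022 and 26 January 2021.

2021-01-26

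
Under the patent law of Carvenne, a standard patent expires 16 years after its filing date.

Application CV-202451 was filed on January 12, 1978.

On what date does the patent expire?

Filing date + 16 years → 12 January 1994.

1994-01-12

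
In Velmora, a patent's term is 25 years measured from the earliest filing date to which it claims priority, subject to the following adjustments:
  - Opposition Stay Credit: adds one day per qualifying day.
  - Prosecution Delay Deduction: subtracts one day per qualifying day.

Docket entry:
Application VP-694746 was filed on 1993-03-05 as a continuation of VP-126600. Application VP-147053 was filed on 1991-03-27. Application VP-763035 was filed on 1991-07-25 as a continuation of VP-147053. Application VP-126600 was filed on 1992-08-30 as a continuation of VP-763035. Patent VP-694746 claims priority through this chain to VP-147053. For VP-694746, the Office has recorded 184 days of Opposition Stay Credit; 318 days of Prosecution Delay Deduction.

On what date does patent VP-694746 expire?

Earliest priority filing: 27 March 1991.
Base term: 27 March 1991 + 25 years → 27 March 2016.
Opposition Stay Credit: +184 days → 27 September 2016.
Prosecution Delay Deduction: −318 days → 14 November 2015.

2015-11-14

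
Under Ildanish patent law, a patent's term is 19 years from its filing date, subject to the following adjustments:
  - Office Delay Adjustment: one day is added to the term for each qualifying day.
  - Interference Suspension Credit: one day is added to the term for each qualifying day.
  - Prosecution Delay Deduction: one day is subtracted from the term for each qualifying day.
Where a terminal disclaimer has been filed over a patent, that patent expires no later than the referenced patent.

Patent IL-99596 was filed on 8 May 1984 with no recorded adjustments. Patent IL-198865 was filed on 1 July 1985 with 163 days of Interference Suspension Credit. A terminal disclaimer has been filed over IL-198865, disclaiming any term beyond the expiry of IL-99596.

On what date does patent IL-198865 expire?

2003-05-08

Natural term of IL-198865:
  Base: filing + 19 years → 1 July 2004.
  Interference Suspension Credit: +163 days → 11 December 2004.
Expiry of referenced patent IL-99596:
  Base: filing + 19 years → 8 May 2003.
Terminal disclaimer: IL-198865 expires on the earlier of 11 December 2004 and 8 May 2003.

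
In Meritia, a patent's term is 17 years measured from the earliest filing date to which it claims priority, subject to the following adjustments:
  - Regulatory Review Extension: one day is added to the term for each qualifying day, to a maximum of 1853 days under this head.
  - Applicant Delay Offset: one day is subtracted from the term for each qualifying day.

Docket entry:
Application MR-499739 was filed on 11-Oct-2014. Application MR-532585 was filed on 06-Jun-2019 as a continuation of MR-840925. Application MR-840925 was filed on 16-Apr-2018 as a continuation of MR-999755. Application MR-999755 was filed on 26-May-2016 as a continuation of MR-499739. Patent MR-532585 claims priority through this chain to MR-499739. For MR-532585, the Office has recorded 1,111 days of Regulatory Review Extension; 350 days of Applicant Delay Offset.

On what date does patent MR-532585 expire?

Earliest priority filing: 11 October 2014.
Base term: 11 October 2014 + 17 years → 11 October 2031.
Regulatory Review Extension: 1111 days (within the 1853-day cap) → +1111 days → 26 October 2034.
Applicant Delay Offset: −350 days → 10 November 2033.

2033-11-10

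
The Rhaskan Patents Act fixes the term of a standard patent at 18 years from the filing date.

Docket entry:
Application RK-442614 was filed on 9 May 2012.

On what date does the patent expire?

Filing date + 18 years → 9 May 2030.

2030-05-09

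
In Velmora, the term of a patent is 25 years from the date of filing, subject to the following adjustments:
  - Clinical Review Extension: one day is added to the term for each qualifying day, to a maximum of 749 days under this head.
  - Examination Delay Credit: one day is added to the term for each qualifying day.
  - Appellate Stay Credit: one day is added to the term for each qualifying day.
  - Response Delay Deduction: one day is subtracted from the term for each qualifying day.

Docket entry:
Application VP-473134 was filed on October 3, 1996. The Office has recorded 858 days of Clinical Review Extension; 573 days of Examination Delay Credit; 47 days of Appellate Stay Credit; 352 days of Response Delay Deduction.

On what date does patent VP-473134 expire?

July 16, 2024

Base term: filing date + 25 years → 3 October 2021.
Clinical Review Extension: 858 days claimed exceeds the 749-day cap, so +749 days → 22 October 2023.
Examination Delay Credit: +573 days → 17 May 2025.
Appellate Stay Credit: +47 days → 3 July 2025.
Response Delay Deduction: −352 days → 16 July 2024.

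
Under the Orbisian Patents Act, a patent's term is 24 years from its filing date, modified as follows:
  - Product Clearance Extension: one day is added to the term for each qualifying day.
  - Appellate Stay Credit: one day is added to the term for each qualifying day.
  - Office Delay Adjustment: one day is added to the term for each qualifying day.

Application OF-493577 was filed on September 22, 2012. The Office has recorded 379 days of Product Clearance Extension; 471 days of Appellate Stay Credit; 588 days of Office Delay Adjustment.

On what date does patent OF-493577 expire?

2040-08-30

Base term: filing date + 24 years → 22 September 2036.
Product Clearance Extension: +379 days → 6 October 2037.
Appellate Stay Credit: +471 days → 20 January 2039.
Office Delay Adjustment: +588 days → 30 August 2040.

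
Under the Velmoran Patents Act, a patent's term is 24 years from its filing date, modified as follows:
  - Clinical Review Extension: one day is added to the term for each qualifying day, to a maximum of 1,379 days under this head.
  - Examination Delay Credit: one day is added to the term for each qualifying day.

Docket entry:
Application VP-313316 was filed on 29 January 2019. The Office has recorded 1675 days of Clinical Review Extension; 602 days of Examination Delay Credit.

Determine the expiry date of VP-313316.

2048-07-02

Base term: filing date + 24 years → 29 January 2043.
Clinical Review Extension: 1675 days claimed exceeds the 1379-day cap, so +1379 days → 8 November 2046.
Examination Delay Credit: +602 days → 2 July 2048.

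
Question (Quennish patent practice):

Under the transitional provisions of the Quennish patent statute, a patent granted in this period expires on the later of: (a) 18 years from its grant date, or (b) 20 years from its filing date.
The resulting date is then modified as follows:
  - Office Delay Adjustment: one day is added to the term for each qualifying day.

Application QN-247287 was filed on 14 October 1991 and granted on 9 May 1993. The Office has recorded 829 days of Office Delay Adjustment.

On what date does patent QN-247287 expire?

(a) grant + 18 years → 9 May 2011.
(b) filing + 20 years → 14 October 2011.
Later of the two: 14 October 2011.
Office Delay Adjustment: +829 days → 20 January 2014.

2014-01-20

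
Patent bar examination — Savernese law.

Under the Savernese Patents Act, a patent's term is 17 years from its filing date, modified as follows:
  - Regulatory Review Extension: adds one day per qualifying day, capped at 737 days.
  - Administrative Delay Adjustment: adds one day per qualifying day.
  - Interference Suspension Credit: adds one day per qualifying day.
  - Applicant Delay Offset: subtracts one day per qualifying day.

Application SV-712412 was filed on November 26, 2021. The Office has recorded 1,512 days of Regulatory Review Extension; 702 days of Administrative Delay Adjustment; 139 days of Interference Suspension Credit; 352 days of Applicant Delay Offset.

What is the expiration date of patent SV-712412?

April 5, 2042

Base term: filing date + 17 years → 26 November 2038.
Regulatory Review Extension: 1512 days claimed exceeds the 737-day cap, so +737 days → 2 December 2040.
Administrative Delay Adjustment: +702 days → 4 November 2042.
Interference Suspension Credit: +139 days → 23 March 2043.
Applicant Delay Offset: −352 days → 5 April 2042.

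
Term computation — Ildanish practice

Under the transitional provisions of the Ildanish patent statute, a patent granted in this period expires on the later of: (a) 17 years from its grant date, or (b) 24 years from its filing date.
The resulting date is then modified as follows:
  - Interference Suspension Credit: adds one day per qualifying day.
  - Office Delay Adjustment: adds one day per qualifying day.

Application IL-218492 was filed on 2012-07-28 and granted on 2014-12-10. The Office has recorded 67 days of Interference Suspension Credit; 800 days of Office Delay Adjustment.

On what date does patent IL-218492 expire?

(a) grant + 17 years → 10 December 2031.
(b) filing + 24 years → 28 July 2036.
Later of the two: 28 July 2036.
Interference Suspension Credit: +67 days → 3 October 2036.
Office Delay Adjustment: +800 days → 12 December 2038.

2038-12-12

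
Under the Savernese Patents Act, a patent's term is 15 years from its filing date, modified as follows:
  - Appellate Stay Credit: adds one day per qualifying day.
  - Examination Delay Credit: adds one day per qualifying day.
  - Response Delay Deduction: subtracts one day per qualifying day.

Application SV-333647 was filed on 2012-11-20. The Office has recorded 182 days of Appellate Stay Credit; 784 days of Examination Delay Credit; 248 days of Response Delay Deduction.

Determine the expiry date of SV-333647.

November 7, 2029

Base term: filing date + 15 years → 20 November 2027.
Appellate Stay Credit: +182 days → 20 May 2028.
Examination Delay Credit: +784 days → 13 July 2030.
Response Delay Deduction: −248 days → 7 November 2029.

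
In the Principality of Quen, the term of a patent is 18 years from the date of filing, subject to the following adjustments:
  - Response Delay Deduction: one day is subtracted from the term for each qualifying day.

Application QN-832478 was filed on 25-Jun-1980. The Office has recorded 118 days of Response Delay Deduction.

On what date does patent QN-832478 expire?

Base term: filing date + 18 years → 25 June 1998.
Response Delay Deduction: −118 days → 27 February 1998.

1998-02-27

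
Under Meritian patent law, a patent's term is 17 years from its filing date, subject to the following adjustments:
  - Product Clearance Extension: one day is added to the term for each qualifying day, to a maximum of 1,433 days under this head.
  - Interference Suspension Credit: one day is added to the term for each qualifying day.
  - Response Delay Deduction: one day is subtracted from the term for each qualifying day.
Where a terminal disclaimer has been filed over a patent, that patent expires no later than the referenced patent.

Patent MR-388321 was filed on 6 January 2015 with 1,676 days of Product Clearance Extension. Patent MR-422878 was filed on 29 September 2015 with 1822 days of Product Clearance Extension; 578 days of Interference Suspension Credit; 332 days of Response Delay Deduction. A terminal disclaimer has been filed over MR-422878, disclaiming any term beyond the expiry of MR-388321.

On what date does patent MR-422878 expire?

December 9, 2035

Natural term of MR-422878:
  Base: filing + 17 years → 29 September 2032.
  Product Clearance Extension: 1822 days claimed exceeds the 1433-day cap, so +1433 days → 1 September 2036.
  Interference Suspension Credit: +578 days → 2 April 2038.
  Response Delay Deduction: −332 days → 5 May 2037.
Expiry of referenced patent MR-388321:
  Base: filing + 17 years → 6 January 2032.
  Product Clearance Extension: 1676 days claimed exceeds the 1433-day cap, so +1433 days → 9 December 2035.
Terminal disclaimer: MR-422878 expires on the earlier of 5 May 2037 and 9 December 2035.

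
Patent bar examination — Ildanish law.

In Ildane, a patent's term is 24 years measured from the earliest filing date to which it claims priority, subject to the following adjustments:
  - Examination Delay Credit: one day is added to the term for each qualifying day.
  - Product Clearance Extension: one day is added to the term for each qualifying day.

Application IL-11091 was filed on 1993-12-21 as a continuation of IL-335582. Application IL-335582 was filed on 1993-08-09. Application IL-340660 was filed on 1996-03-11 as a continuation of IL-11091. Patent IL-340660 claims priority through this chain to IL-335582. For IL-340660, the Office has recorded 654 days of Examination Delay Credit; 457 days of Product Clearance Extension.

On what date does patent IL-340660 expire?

Earliest priority filing: 9 August 1993.
Base term: 9 August 1993 + 24 years → 9 August 2017.
Examination Delay Credit: +654 days → 25 May 2019.
Product Clearance Extension: +457 days → 24 August 2020.

August 24, 2020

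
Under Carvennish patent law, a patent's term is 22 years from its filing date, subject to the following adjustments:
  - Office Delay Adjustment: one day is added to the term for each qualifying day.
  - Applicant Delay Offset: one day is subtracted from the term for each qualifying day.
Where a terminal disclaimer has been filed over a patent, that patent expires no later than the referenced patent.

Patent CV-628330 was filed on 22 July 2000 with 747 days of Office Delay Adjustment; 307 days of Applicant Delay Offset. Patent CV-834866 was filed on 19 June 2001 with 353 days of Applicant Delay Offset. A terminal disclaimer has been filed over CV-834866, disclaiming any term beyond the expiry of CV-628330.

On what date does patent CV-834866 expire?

Natural term of CV-834866:
  Base: filing + 22 years → 19 June 2023.
  Applicant Delay Offset: −353 days → 1 July 2022.
Expiry of referenced patent CV-628330:
  Base: filing + 22 years → 22 July 2022.
  Office Delay Adjustment: +747 days → 7 August 2024.
  Applicant Delay Offset: −307 days → 5 October 2023.
Terminal disclaimer: CV-834866 expires on the earlier of 1 July 2022 and 5 October 2023.

2022-07-01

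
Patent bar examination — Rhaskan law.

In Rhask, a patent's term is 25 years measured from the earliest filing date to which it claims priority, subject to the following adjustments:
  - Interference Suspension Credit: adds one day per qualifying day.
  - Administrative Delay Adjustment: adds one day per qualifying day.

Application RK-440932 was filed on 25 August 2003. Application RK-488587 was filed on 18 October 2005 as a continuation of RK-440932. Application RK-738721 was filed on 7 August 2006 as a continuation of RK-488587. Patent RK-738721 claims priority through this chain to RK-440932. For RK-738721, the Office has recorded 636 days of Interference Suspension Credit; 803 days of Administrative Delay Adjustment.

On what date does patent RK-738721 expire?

2032-08-03

Earliest priority filing: 25 August 2003.
Base term: 25 August 2003 + 25 years → 25 August 2028.
Interference Suspension Credit: +636 days → 23 May 2030.
Administrative Delay Adjustment: +803 days → 3 August 2032.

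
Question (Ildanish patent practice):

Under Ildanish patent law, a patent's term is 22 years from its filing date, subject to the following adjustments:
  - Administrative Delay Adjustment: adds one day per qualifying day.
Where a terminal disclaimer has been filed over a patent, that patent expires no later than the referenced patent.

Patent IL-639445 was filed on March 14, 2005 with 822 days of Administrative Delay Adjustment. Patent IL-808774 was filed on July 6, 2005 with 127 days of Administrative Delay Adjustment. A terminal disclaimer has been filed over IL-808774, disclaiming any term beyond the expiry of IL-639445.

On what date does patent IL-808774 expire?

2027-11-10

Natural term of IL-808774:
  Base: filing + 22 years → 6 July 2027.
  Administrative Delay Adjustment: +127 days → 10 November 2027.
Expiry of referenced patent IL-639445:
  Base: filing + 22 years → 14 March 2027.
  Administrative Delay Adjustment: +822 days → 13 June 2029.
Terminal disclaimer: IL-808774 expires on the earlier of 10 November 2027 and 13 June 2029.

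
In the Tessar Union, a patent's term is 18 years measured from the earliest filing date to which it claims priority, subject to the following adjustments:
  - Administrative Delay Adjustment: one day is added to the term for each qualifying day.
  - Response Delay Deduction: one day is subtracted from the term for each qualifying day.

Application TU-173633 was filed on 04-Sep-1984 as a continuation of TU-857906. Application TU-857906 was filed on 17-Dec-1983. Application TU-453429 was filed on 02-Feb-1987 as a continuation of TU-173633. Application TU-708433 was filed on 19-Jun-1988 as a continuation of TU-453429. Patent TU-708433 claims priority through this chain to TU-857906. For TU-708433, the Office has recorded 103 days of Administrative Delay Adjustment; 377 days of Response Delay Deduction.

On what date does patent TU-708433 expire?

2001-03-18

Earliest priority filing: 17 December 1983.
Base term: 17 December 1983 + 18 years → 17 December 2001.
Administrative Delay Adjustment: +103 days → 30 March 2002.
Response Delay Deduction: −377 days → 18 March 2001.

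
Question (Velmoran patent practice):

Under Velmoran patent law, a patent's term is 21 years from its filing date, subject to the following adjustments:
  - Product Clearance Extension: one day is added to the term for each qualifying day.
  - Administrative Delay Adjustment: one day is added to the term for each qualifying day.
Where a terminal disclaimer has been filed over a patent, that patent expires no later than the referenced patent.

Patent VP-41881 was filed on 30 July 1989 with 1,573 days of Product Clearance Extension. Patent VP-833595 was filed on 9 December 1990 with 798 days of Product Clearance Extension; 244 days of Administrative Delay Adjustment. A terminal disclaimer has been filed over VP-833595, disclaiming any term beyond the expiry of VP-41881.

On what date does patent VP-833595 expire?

2014-10-16

Natural term of VP-833595:
  Base: filing + 21 years → 9 December 2011.
  Product Clearance Extension: +798 days → 14 February 2014.
  Administrative Delay Adjustment: +244 days → 16 October 2014.
Expiry of referenced patent VP-41881:
  Base: filing + 21 years → 30 July 2010.
  Product Clearance Extension: +1573 days → 19 November 2014.
Terminal disclaimer: VP-833595 expires on the earlier of 16 October 2014 and 19 November 2014.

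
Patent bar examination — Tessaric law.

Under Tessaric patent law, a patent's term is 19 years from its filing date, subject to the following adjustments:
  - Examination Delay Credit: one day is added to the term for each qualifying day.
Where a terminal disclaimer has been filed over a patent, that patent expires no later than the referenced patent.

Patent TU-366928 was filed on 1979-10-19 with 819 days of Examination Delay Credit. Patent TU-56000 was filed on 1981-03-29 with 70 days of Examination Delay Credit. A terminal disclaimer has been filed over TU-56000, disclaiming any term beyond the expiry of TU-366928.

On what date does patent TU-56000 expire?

Natural term of TU-56000:
  Base: filing + 19 years → 29 March 2000.
  Examination Delay Credit: +70 days → 7 June 2000.
Expiry of referenced patent TU-366928:
  Base: filing + 19 years → 19 October 1998.
  Examination Delay Credit: +819 days → 15 January 2001.
Terminal disclaimer: TU-56000 expires on the earlier of 7 June 2000 and 15 January 2001.

2000-06-07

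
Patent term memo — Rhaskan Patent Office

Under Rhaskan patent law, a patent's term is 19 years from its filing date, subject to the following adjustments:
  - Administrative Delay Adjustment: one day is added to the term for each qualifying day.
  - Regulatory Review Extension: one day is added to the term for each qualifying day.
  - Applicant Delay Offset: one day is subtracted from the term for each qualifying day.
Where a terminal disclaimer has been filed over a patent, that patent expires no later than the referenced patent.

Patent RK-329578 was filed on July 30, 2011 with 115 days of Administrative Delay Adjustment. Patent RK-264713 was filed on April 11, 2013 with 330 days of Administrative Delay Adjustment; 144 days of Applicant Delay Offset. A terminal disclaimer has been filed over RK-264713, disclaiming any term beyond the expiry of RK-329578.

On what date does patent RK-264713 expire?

2030-11-22

Natural term of RK-264713:
  Base: filing + 19 years → 11 April 2032.
  Administrative Delay Adjustment: +330 days → 7 March 2033.
  Applicant Delay Offset: −144 days → 14 October 2032.
Expiry of referenced patent RK-329578:
  Base: filing + 19 years → 30 July 2030.
  Administrative Delay Adjustment: +115 days → 22 November 2030.
Terminal disclaimer: RK-264713 expires on the earlier of 14 October 2032 and 22 November 2030.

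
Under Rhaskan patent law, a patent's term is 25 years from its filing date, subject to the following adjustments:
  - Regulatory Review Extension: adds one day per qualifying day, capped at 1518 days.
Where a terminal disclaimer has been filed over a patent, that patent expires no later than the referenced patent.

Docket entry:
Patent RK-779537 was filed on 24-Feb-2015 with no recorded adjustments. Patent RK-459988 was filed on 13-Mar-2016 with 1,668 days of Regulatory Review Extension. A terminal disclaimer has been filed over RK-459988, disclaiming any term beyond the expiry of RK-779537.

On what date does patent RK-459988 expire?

Natural term of RK-459988:
  Base: filing + 25 years → 13 March 2041.
  Regulatory Review Extension: 1668 days claimed exceeds the 1518-day cap, so +1518 days → 9 May 2045.
Expiry of referenced patent RK-779537:
  Base: filing + 25 years → 24 February 2040.
Terminal disclaimer: RK-459988 expires on the earlier of 9 May 2045 and 24 February 2040.

2040-02-24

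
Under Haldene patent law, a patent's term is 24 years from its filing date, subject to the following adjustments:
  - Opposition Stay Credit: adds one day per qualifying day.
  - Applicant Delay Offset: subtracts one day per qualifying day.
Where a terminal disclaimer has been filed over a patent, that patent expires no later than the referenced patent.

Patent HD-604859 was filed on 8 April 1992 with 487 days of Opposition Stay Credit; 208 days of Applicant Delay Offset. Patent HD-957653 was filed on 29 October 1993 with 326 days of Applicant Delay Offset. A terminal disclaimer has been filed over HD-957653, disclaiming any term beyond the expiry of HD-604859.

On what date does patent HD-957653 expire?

Natural term of HD-957653:
  Base: filing + 24 years → 29 October 2017.
  Applicant Delay Offset: −326 days → 7 December 2016.
Expiry of referenced patent HD-604859:
  Base: filing + 24 years → 8 April 2016.
  Opposition Stay Credit: +487 days → 8 August 2017.
  Applicant Delay Offset: −208 days → 12 January 2017.
Terminal disclaimer: HD-957653 expires on the earlier of 7 December 2016 and 12 January 2017.

2016-12-07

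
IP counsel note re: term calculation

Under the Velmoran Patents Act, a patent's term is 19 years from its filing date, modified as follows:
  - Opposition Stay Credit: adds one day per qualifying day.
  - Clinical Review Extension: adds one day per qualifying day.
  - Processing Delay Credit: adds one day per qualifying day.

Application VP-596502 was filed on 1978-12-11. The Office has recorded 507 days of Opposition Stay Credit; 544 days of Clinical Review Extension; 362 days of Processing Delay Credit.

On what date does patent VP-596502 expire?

October 24, 2001

Base term: filing date + 19 years → 11 December 1997.
Opposition Stay Credit: +507 days → 2 May 1999.
Clinical Review Extension: +544 days → 27 October 2000.
Processing Delay Credit: +362 days → 24 October 2001.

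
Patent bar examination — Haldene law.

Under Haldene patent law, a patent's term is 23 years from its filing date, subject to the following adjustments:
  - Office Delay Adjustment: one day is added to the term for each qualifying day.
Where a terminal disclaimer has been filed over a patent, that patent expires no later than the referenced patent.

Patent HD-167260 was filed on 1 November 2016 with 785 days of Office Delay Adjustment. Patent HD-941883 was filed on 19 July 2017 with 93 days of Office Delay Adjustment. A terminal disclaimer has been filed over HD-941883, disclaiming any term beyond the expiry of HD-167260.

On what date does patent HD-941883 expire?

2040-10-20

Natural term of HD-941883:
  Base: filing + 23 years → 19 July 2040.
  Office Delay Adjustment: +93 days → 20 October 2040.
Expiry of referenced patent HD-167260:
  Base: filing + 23 years → 1 November 2039.
  Office Delay Adjustment: +785 days → 25 December 2041.
Terminal disclaimer: HD-941883 expires on the earlier of 20 October 2040 and 25 December 2041.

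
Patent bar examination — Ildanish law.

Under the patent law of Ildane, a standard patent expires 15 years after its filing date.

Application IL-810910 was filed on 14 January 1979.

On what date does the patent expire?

January 14, 1994

Filing date + 15 years → 14 January 1994.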